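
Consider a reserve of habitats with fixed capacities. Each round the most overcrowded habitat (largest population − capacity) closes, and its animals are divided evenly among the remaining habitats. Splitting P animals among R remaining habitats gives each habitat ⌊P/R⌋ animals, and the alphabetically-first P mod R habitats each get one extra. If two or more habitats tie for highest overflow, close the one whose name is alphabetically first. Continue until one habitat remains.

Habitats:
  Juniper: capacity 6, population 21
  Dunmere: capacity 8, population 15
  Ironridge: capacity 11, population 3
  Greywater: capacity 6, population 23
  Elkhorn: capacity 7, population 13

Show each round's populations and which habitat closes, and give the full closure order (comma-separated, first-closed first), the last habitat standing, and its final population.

Round 1: Dunmere=15 Elkhorn=13 Greywater=23 Ironridge=3 Juniper=21 → close Greywater (overflow 17)
  23÷4 = 5 each, +1 to first 3
Round 2: Dunmere=21 Elkhorn=19 Ironridge=9 Juniper=26 → close Juniper (overflow 20)
  26÷3 = 8 each, +1 to first 2
Round 3: Dunmere=30 Elkhorn=28 Ironridge=17 → close Dunmere (overflow 22)
  30÷2 = 15 each, +1 to first 0
Round 4: Elkhorn=43 Ironridge=32 → close Elkhorn (overflow 36)
  43÷1 = 43 each, +1 to first 0

Closure order: Greywater, Juniper, Dunmere, Elkhorn
Last habitat: Ironridge with 75 animals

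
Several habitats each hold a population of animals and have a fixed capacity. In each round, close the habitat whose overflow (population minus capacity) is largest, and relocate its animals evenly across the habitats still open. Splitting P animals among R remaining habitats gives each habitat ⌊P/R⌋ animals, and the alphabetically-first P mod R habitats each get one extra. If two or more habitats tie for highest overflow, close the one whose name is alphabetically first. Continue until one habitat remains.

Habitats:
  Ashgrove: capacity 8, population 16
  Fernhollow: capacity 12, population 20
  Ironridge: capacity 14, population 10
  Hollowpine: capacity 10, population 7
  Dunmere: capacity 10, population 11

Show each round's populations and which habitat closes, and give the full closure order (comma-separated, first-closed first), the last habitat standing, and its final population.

Round 1: Ashgrove=16 Dunmere=11 Fernhollow=20 Hollowpine=7 Ironridge=10 → close Ashgrove (overflow 8)
  16÷4 = 4 each, +1 to first 0
Round 2: Dunmere=15 Fernhollow=24 Hollowpine=11 Ironridge=14 → close Fernhollow (overflow 12)
  24÷3 = 8 each, +1 to first 0
Round 3: Dunmere=23 Hollowpine=19 Ironridge=22 → close Dunmere (overflow 13)
  23÷2 = 11 each, +1 to first 1
Round 4: Hollowpine=31 Ironridge=33 → close Hollowpine (overflow 21)
  31÷1 = 31 each, +1 to first 0

Closure order: Ashgrove, Fernhollow, Dunmere, Hollowpine
Last habitat: Ironridge with 64 animals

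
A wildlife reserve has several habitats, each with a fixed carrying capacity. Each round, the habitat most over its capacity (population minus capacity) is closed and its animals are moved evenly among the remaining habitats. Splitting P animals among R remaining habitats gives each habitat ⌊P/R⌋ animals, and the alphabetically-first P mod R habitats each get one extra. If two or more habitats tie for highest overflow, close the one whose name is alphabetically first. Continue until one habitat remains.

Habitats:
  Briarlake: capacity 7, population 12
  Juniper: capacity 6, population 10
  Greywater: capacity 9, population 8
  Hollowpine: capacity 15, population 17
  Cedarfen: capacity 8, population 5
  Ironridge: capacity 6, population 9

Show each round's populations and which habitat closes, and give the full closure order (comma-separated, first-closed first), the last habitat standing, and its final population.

Closure order: Briarlake, Juniper, Ironridge, Hollowpine, Greywater
Last habitat: Cedarfen with 61 animals

Round 1: Briarlake=12 Cedarfen=5 Greywater=8 Hollowpine=17 Ironridge=9 Juniper=10 → close Briarlake (overflow 5)
  12÷5 = 2 each, +1 to first 2
Round 2: Cedarfen=8 Greywater=11 Hollowpine=19 Ironridge=11 Juniper=12 → close Juniper (overflow 6)
  12÷4 = 3 each, +1 to first 0
Round 3: Cedarfen=11 Greywater=14 Hollowpine=22 Ironridge=14 → close Ironridge (overflow 8)
  14÷3 = 4 each, +1 to first 2
Round 4: Cedarfen=16 Greywater=19 Hollowpine=26 → close Hollowpine (overflow 11)
  26÷2 = 13 each, +1 to first 0
Round 5: Cedarfen=29 Greywater=32 → close Greywater (overflow 23)
  32÷1 = 32 each, +1 to first 0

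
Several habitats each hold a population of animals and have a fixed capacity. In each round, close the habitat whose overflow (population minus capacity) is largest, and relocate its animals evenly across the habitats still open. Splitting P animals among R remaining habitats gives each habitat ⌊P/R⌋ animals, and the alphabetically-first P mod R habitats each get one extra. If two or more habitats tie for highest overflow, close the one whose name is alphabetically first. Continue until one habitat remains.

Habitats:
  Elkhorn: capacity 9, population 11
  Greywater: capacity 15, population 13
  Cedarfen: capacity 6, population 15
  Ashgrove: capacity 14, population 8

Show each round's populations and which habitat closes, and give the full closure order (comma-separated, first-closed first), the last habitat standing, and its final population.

Closure order: Cedarfen, Elkhorn, Greywater
Last habitat: Ashgrove with 47 animals

Round 1: Ashgrove=8 Cedarfen=15 Elkhorn=11 Greywater=13 → close Cedarfen (overflow 9)
  15÷3 = 5 each, +1 to first 0
Round 2: Ashgrove=13 Elkhorn=16 Greywater=18 → close Elkhorn (overflow 7)
  16÷2 = 8 each, +1 to first 0
Round 3: Ashgrove=21 Greywater=26 → close Greywater (overflow 11)
  26÷1 = 26 each, +1 to first 0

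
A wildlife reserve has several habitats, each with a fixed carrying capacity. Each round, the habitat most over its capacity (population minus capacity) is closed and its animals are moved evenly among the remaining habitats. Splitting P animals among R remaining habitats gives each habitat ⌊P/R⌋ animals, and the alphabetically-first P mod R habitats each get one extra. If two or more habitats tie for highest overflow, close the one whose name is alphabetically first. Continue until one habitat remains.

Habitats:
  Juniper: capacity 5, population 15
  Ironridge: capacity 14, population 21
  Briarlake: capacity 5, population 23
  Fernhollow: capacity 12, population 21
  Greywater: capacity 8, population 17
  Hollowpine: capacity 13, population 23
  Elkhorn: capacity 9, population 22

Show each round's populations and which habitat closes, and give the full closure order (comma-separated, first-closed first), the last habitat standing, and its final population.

Closure order: Briarlake, Elkhorn, Fernhollow, Hollowpine, Greywater, Juniper
Last habitat: Ironridge with 142 animals

Round 1: Briarlake=23 Elkhorn=22 Fernhollow=21 Greywater=17 Hollowpine=23 Ironridge=21 Juniper=15 → close Briarlake (overflow 18)
  23÷6 = 3 each, +1 to first 5
Round 2: Elkhorn=26 Fernhollow=25 Greywater=21 Hollowpine=27 Ironridge=25 Juniper=18 → close Elkhorn (overflow 17)
  26÷5 = 5 each, +1 to first 1
Round 3: Fernhollow=31 Greywater=26 Hollowpine=32 Ironridge=30 Juniper=23 → close Fernhollow (overflow 19)
  31÷4 = 7 each, +1 to first 3
Round 4: Greywater=34 Hollowpine=40 Ironridge=38 Juniper=30 → close Hollowpine (overflow 27)
  40÷3 = 13 each, +1 to first 1
Round 5: Greywater=48 Ironridge=51 Juniper=43 → close Greywater (overflow 40)
  48÷2 = 24 each, +1 to first 0
Round 6: Ironridge=75 Juniper=67 → close Juniper (overflow 62)
  67÷1 = 67 each, +1 to first 0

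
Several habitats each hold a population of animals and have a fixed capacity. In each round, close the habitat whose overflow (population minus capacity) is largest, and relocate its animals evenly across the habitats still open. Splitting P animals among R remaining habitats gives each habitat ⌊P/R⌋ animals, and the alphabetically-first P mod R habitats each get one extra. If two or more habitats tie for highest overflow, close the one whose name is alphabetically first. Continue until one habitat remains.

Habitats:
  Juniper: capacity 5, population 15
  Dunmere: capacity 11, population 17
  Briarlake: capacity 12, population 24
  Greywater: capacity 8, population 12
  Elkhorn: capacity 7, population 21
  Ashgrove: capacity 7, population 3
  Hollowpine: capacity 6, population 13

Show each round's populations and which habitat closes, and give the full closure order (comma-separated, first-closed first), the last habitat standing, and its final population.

Closure order: Elkhorn, Briarlake, Juniper, Dunmere, Hollowpine, Greywater
Last habitat: Ashgrove with 105 animals

Round 1: Ashgrove=3 Briarlake=24 Dunmere=17 Elkhorn=21 Greywater=12 Hollowpine=13 Juniper=15 → close Elkhorn (overflow 14)
  21÷6 = 3 each, +1 to first 3
Round 2: Ashgrove=7 Briarlake=28 Dunmere=21 Greywater=15 Hollowpine=16 Juniper=18 → close Briarlake (overflow 16)
  28÷5 = 5 each, +1 to first 3
Round 3: Ashgrove=13 Dunmere=27 Greywater=21 Hollowpine=21 Juniper=23 → close Juniper (overflow 18)
  23÷4 = 5 each, +1 to first 3
Round 4: Ashgrove=19 Dunmere=33 Greywater=27 Hollowpine=26 → close Dunmere (overflow 22)
  33÷3 = 11 each, +1 to first 0
Round 5: Ashgrove=30 Greywater=38 Hollowpine=37 → close Hollowpine (overflow 31)
  37÷2 = 18 each, +1 to first 1
Round 6: Ashgrove=49 Greywater=56 → close Greywater (overflow 48)
  56÷1 = 56 each, +1 to first 0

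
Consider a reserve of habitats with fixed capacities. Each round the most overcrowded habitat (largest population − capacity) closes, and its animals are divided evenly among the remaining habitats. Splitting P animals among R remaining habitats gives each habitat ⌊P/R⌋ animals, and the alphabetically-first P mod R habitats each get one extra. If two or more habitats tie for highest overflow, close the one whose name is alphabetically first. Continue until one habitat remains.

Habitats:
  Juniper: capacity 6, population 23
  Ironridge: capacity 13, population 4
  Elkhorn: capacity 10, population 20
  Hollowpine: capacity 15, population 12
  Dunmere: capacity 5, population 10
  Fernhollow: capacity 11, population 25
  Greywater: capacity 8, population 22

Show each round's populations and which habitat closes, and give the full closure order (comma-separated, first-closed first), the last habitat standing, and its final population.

Closure order: Juniper, Fernhollow, Greywater, Elkhorn, Dunmere, Hollowpine
Last habitat: Ironridge with 116 animals

Round 1: Dunmere=10 Elkhorn=20 Fernhollow=25 Greywater=22 Hollowpine=12 Ironridge=4 Juniper=23 → close Juniper (overflow 17)
  23÷6 = 3 each, +1 to first 5
Round 2: Dunmere=14 Elkhorn=24 Fernhollow=29 Greywater=26 Hollowpine=16 Ironridge=7 → close Fernhollow (overflow 18)
  29÷5 = 5 each, +1 to first 4
Round 3: Dunmere=20 Elkhorn=30 Greywater=32 Hollowpine=22 Ironridge=12 → close Greywater (overflow 24)
  32÷4 = 8 each, +1 to first 0
Round 4: Dunmere=28 Elkhorn=38 Hollowpine=30 Ironridge=20 → close Elkhorn (overflow 28)
  38÷3 = 12 each, +1 to first 2
Round 5: Dunmere=41 Hollowpine=43 Ironridge=32 → close Dunmere (overflow 36)
  41÷2 = 20 each, +1 to first 1
Round 6: Hollowpine=64 Ironridge=52 → close Hollowpine (overflow 49)
  64÷1 = 64 each, +1 to first 0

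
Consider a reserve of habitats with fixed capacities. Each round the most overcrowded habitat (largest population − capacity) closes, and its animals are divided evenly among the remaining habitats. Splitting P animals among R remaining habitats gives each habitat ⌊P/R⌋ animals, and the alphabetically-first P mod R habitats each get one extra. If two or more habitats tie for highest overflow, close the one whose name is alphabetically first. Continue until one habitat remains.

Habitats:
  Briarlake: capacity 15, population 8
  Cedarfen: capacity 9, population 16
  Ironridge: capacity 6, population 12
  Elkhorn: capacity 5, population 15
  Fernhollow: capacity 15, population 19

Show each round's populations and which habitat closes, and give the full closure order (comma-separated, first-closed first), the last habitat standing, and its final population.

Round 1: Briarlake=8 Cedarfen=16 Elkhorn=15 Fernhollow=19 Ironridge=12 → close Elkhorn (overflow 10)
  15÷4 = 3 each, +1 to first 3
Round 2: Briarlake=12 Cedarfen=20 Fernhollow=23 Ironridge=15 → close Cedarfen (overflow 11)
  20÷3 = 6 each, +1 to first 2
Round 3: Briarlake=19 Fernhollow=30 Ironridge=21 → close Fernhollow (overflow 15)
  30÷2 = 15 each, +1 to first 0
Round 4: Briarlake=34 Ironridge=36 → close Ironridge (overflow 30)
  36÷1 = 36 each, +1 to first 0

Closure order: Elkhorn, Cedarfen, Fernhollow, Ironridge
Last habitat: Briarlake with 70 animals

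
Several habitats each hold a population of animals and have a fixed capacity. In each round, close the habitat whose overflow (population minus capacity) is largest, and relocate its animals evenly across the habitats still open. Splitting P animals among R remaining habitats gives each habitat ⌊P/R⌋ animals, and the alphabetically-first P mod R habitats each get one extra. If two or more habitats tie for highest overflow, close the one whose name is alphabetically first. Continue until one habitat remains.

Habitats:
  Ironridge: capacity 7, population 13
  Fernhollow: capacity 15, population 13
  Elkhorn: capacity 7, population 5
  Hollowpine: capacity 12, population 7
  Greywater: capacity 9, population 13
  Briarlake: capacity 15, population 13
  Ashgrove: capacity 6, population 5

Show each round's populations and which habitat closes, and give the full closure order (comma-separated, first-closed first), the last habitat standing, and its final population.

Round 1: Ashgrove=5 Briarlake=13 Elkhorn=5 Fernhollow=13 Greywater=13 Hollowpine=7 Ironridge=13 → close Ironridge (overflow 6)
  13÷6 = 2 each, +1 to first 1
Round 2: Ashgrove=8 Briarlake=15 Elkhorn=7 Fernhollow=15 Greywater=15 Hollowpine=9 → close Greywater (overflow 6)
  15÷5 = 3 each, +1 to first 0
Round 3: Ashgrove=11 Briarlake=18 Elkhorn=10 Fernhollow=18 Hollowpine=12 → close Ashgrove (overflow 5)
  11÷4 = 2 each, +1 to first 3
Round 4: Briarlake=21 Elkhorn=13 Fernhollow=21 Hollowpine=14 → close Briarlake (overflow 6)
  21÷3 = 7 each, +1 to first 0
Round 5: Elkhorn=20 Fernhollow=28 Hollowpine=21 → close Elkhorn (overflow 13)
  20÷2 = 10 each, +1 to first 0
Round 6: Fernhollow=38 Hollowpine=31 → close Fernhollow (overflow 23)
  38÷1 = 38 each, +1 to first 0

Closure order: Ironridge, Greywater, Ashgrove, Briarlake, Elkhorn, Fernhollow
Last habitat: Hollowpine with 69 animals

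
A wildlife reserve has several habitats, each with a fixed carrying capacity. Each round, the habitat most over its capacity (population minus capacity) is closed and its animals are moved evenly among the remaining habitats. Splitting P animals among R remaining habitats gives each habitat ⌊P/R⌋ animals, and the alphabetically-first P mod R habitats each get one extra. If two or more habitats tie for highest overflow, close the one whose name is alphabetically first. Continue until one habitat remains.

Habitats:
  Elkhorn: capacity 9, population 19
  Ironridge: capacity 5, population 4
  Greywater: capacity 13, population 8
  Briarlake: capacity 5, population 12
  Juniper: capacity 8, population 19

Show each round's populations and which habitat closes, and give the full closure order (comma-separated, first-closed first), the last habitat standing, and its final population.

Closure order: Juniper, Elkhorn, Briarlake, Ironridge
Last habitat: Greywater with 62 animals

Round 1: Briarlake=12 Elkhorn=19 Greywater=8 Ironridge=4 Juniper=19 → close Juniper (overflow 11)
  19÷4 = 4 each, +1 to first 3
Round 2: Briarlake=17 Elkhorn=24 Greywater=13 Ironridge=8 → close Elkhorn (overflow 15)
  24÷3 = 8 each, +1 to first 0
Round 3: Briarlake=25 Greywater=21 Ironridge=16 → close Briarlake (overflow 20)
  25÷2 = 12 each, +1 to first 1
Round 4: Greywater=34 Ironridge=28 → close Ironridge (overflow 23)
  28÷1 = 28 each, +1 to first 0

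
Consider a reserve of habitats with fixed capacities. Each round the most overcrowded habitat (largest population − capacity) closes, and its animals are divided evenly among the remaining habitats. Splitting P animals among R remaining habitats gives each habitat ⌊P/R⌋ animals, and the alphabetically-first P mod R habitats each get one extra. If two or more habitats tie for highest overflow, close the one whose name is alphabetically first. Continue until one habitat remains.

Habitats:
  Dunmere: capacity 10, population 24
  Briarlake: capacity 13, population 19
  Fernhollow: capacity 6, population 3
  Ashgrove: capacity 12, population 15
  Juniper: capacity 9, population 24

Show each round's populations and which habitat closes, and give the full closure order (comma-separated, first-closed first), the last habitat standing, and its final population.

Round 1: Ashgrove=15 Briarlake=19 Dunmere=24 Fernhollow=3 Juniper=24 → close Juniper (overflow 15)
  24÷4 = 6 each, +1 to first 0
Round 2: Ashgrove=21 Briarlake=25 Dunmere=30 Fernhollow=9 → close Dunmere (overflow 20)
  30÷3 = 10 each, +1 to first 0
Round 3: Ashgrove=31 Briarlake=35 Fernhollow=19 → close Briarlake (overflow 22)
  35÷2 = 17 each, +1 to first 1
Round 4: Ashgrove=49 Fernhollow=36 → close Ashgrove (overflow 37)
  49÷1 = 49 each, +1 to first 0

Closure order: Juniper, Dunmere, Briarlake, Ashgrove
Last habitat: Fernhollow with 85 animals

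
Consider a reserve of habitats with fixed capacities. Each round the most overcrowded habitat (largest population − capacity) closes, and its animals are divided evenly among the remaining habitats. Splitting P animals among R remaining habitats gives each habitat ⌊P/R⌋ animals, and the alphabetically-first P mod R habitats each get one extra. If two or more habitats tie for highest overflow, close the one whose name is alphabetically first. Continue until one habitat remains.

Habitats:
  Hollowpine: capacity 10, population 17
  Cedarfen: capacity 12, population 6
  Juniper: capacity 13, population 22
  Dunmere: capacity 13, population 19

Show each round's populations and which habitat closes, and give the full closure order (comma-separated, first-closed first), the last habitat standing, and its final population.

Round 1: Cedarfen=6 Dunmere=19 Hollowpine=17 Juniper=22 → close Juniper (overflow 9)
  22÷3 = 7 each, +1 to first 1
Round 2: Cedarfen=14 Dunmere=26 Hollowpine=24 → close Hollowpine (overflow 14)
  24÷2 = 12 each, +1 to first 0
Round 3: Cedarfen=26 Dunmere=38 → close Dunmere (overflow 25)
  38÷1 = 38 each, +1 to first 0

Closure order: Juniper, Hollowpine, Dunmere
Last habitat: Cedarfen with 64 animals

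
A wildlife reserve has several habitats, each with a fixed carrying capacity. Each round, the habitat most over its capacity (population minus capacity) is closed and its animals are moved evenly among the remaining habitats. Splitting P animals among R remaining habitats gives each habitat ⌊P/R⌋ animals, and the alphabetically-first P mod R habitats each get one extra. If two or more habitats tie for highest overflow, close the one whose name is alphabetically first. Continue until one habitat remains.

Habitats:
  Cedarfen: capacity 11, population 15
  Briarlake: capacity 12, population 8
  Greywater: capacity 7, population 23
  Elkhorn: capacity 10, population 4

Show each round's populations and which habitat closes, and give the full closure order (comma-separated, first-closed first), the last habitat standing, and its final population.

Round 1: Briarlake=8 Cedarfen=15 Elkhorn=4 Greywater=23 → close Greywater (overflow 16)
  23÷3 = 7 each, +1 to first 2
Round 2: Briarlake=16 Cedarfen=23 Elkhorn=11 → close Cedarfen (overflow 12)
  23÷2 = 11 each, +1 to first 1
Round 3: Briarlake=28 Elkhorn=22 → close Briarlake (overflow 16)
  28÷1 = 28 each, +1 to first 0

Closure order: Greywater, Cedarfen, Briarlake
Last habitat: Elkhorn with 50 animals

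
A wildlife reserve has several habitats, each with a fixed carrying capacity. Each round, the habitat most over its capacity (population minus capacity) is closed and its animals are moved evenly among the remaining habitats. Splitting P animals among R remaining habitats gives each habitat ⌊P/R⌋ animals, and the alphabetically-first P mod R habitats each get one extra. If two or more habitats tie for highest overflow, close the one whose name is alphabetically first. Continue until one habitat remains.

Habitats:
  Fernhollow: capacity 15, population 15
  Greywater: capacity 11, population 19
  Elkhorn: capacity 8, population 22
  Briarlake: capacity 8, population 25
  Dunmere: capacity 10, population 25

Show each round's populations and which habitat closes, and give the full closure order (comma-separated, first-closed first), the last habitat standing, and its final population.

Round 1: Briarlake=25 Dunmere=25 Elkhorn=22 Fernhollow=15 Greywater=19 → close Briarlake (overflow 17)
  25÷4 = 6 each, +1 to first 1
Round 2: Dunmere=32 Elkhorn=28 Fernhollow=21 Greywater=25 → close Dunmere (overflow 22)
  32÷3 = 10 each, +1 to first 2
Round 3: Elkhorn=39 Fernhollow=32 Greywater=35 → close Elkhorn (overflow 31)
  39÷2 = 19 each, +1 to first 1
Round 4: Fernhollow=52 Greywater=54 → close Greywater (overflow 43)
  54÷1 = 54 each, +1 to first 0

Closure order: Briarlake, Dunmere, Elkhorn, Greywater
Last habitat: Fernhollow with 106 animals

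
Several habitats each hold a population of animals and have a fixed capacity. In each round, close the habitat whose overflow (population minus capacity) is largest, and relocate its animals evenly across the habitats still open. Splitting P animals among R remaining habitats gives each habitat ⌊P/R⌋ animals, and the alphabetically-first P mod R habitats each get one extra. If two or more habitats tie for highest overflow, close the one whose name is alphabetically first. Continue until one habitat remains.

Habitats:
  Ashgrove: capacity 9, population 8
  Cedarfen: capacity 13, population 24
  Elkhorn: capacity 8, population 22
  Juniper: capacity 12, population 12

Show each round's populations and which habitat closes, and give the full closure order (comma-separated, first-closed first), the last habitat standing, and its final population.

Closure order: Elkhorn, Cedarfen, Ashgrove
Last habitat: Juniper with 66 animals

Round 1: Ashgrove=8 Cedarfen=24 Elkhorn=22 Juniper=12 → close Elkhorn (overflow 14)
  22÷3 = 7 each, +1 to first 1
Round 2: Ashgrove=16 Cedarfen=31 Juniper=19 → close Cedarfen (overflow 18)
  31÷2 = 15 each, +1 to first 1
Round 3: Ashgrove=32 Juniper=34 → close Ashgrove (overflow 23)
  32÷1 = 32 each, +1 to first 0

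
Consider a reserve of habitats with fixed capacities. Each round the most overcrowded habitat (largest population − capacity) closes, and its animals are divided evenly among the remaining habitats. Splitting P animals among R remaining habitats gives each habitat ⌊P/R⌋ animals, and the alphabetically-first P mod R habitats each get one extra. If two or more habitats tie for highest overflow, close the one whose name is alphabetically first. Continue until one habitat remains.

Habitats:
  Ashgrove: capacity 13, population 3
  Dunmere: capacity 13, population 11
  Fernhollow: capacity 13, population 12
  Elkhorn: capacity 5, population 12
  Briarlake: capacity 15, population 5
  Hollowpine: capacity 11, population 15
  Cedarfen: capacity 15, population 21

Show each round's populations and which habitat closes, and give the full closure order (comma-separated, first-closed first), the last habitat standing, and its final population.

Closure order: Elkhorn, Cedarfen, Hollowpine, Dunmere, Fernhollow, Ashgrove
Last habitat: Briarlake with 79 animals

Round 1: Ashgrove=3 Briarlake=5 Cedarfen=21 Dunmere=11 Elkhorn=12 Fernhollow=12 Hollowpine=15 → close Elkhorn (overflow 7)
  12÷6 = 2 each, +1 to first 0
Round 2: Ashgrove=5 Briarlake=7 Cedarfen=23 Dunmere=13 Fernhollow=14 Hollowpine=17 → close Cedarfen (overflow 8)
  23÷5 = 4 each, +1 to first 3
Round 3: Ashgrove=10 Briarlake=12 Dunmere=18 Fernhollow=18 Hollowpine=21 → close Hollowpine (overflow 10)
  21÷4 = 5 each, +1 to first 1
Round 4: Ashgrove=16 Briarlake=17 Dunmere=23 Fernhollow=23 → close Dunmere (overflow 10)
  23÷3 = 7 each, +1 to first 2
Round 5: Ashgrove=24 Briarlake=25 Fernhollow=30 → close Fernhollow (overflow 17)
  30÷2 = 15 each, +1 to first 0
Round 6: Ashgrove=39 Briarlake=40 → close Ashgrove (overflow 26)
  39÷1 = 39 each, +1 to first 0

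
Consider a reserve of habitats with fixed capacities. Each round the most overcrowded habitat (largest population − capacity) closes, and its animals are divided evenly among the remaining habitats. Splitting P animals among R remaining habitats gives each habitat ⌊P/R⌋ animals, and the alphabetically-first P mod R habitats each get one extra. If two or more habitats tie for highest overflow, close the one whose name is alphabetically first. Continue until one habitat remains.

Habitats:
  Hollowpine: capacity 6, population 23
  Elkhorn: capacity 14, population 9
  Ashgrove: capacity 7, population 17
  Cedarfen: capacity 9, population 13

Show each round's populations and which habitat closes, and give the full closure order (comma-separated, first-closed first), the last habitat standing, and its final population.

Closure order: Hollowpine, Ashgrove, Cedarfen
Last habitat: Elkhorn with 62 animals

Round 1: Ashgrove=17 Cedarfen=13 Elkhorn=9 Hollowpine=23 → close Hollowpine (overflow 17)
  23÷3 = 7 each, +1 to first 2
Round 2: Ashgrove=25 Cedarfen=21 Elkhorn=16 → close Ashgrove (overflow 18)
  25÷2 = 12 each, +1 to first 1
Round 3: Cedarfen=34 Elkhorn=28 → close Cedarfen (overflow 25)
  34÷1 = 34 each, +1 to first 0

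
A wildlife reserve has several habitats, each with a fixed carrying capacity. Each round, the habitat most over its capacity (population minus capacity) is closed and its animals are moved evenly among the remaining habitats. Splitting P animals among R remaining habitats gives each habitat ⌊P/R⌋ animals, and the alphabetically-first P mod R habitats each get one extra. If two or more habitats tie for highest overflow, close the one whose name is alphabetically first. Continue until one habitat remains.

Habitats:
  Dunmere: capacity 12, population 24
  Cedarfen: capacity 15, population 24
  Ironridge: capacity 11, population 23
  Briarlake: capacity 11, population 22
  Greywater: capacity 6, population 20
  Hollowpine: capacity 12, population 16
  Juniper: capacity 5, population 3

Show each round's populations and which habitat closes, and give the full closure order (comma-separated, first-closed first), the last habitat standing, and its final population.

Closure order: Greywater, Briarlake, Dunmere, Ironridge, Cedarfen, Hollowpine
Last habitat: Juniper with 132 animals

Round 1: Briarlake=22 Cedarfen=24 Dunmere=24 Greywater=20 Hollowpine=16 Ironridge=23 Juniper=3 → close Greywater (overflow 14)
  20÷6 = 3 each, +1 to first 2
Round 2: Briarlake=26 Cedarfen=28 Dunmere=27 Hollowpine=19 Ironridge=26 Juniper=6 → close Briarlake (overflow 15)
  26÷5 = 5 each, +1 to first 1
Round 3: Cedarfen=34 Dunmere=32 Hollowpine=24 Ironridge=31 Juniper=11 → close Dunmere (overflow 20)
  32÷4 = 8 each, +1 to first 0
Round 4: Cedarfen=42 Hollowpine=32 Ironridge=39 Juniper=19 → close Ironridge (overflow 28)
  39÷3 = 13 each, +1 to first 0
Round 5: Cedarfen=55 Hollowpine=45 Juniper=32 → close Cedarfen (overflow 40)
  55÷2 = 27 each, +1 to first 1
Round 6: Hollowpine=73 Juniper=59 → close Hollowpine (overflow 61)
  73÷1 = 73 each, +1 to first 0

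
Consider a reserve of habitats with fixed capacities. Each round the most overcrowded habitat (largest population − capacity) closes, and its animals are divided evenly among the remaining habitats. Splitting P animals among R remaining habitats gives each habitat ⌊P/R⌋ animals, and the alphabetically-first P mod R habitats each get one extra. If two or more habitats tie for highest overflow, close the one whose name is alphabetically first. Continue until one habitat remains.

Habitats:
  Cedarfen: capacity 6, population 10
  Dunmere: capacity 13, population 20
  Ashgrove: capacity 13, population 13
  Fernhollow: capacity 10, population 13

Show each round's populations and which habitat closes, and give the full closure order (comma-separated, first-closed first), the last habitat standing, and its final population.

Closure order: Dunmere, Cedarfen, Fernhollow
Last habitat: Ashgrove with 56 animals

Round 1: Ashgrove=13 Cedarfen=10 Dunmere=20 Fernhollow=13 → close Dunmere (overflow 7)
  20÷3 = 6 each, +1 to first 2
Round 2: Ashgrove=20 Cedarfen=17 Fernhollow=19 → close Cedarfen (overflow 11)
  17÷2 = 8 each, +1 to first 1
Round 3: Ashgrove=29 Fernhollow=27 → close Fernhollow (overflow 17)
  27÷1 = 27 each, +1 to first 0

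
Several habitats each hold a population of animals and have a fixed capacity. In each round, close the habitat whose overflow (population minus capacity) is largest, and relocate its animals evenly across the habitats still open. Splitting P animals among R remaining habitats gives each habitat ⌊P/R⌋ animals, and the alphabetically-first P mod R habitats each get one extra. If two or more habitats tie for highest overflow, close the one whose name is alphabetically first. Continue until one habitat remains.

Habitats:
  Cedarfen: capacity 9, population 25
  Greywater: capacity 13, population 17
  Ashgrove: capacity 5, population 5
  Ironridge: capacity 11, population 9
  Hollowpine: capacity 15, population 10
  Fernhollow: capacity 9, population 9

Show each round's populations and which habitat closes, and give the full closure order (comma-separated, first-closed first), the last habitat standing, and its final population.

Round 1: Ashgrove=5 Cedarfen=25 Fernhollow=9 Greywater=17 Hollowpine=10 Ironridge=9 → close Cedarfen (overflow 16)
  25÷5 = 5 each, +1 to first 0
Round 2: Ashgrove=10 Fernhollow=14 Greywater=22 Hollowpine=15 Ironridge=14 → close Greywater (overflow 9)
  22÷4 = 5 each, +1 to first 2
Round 3: Ashgrove=16 Fernhollow=20 Hollowpine=20 Ironridge=19 → close Ashgrove (overflow 11)
  16÷3 = 5 each, +1 to first 1
Round 4: Fernhollow=26 Hollowpine=25 Ironridge=24 → close Fernhollow (overflow 17)
  26÷2 = 13 each, +1 to first 0
Round 5: Hollowpine=38 Ironridge=37 → close Ironridge (overflow 26)
  37÷1 = 37 each, +1 to first 0

Closure order: Cedarfen, Greywater, Ashgrove, Fernhollow, Ironridge
Last habitat: Hollowpine with 75 animals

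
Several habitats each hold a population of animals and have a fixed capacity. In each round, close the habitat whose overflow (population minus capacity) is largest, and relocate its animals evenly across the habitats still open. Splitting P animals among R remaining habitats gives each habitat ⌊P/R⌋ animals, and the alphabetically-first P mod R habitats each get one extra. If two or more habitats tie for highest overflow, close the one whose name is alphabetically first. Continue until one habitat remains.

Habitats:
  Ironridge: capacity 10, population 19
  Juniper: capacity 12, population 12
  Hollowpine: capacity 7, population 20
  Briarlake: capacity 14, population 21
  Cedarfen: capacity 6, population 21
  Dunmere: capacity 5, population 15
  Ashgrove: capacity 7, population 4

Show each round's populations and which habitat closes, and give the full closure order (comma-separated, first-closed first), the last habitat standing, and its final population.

Closure order: Cedarfen, Hollowpine, Dunmere, Briarlake, Ironridge, Juniper
Last habitat: Ashgrove with 112 animals

Round 1: Ashgrove=4 Briarlake=21 Cedarfen=21 Dunmere=15 Hollowpine=20 Ironridge=19 Juniper=12 → close Cedarfen (overflow 15)
  21÷6 = 3 each, +1 to first 3
Round 2: Ashgrove=8 Briarlake=25 Dunmere=19 Hollowpine=23 Ironridge=22 Juniper=15 → close Hollowpine (overflow 16)
  23÷5 = 4 each, +1 to first 3
Round 3: Ashgrove=13 Briarlake=30 Dunmere=24 Ironridge=26 Juniper=19 → close Dunmere (overflow 19)
  24÷4 = 6 each, +1 to first 0
Round 4: Ashgrove=19 Briarlake=36 Ironridge=32 Juniper=25 → close Briarlake (overflow 22)
  36÷3 = 12 each, +1 to first 0
Round 5: Ashgrove=31 Ironridge=44 Juniper=37 → close Ironridge (overflow 34)
  44÷2 = 22 each, +1 to first 0
Round 6: Ashgrove=53 Juniper=59 → close Juniper (overflow 47)
  59÷1 = 59 each, +1 to first 0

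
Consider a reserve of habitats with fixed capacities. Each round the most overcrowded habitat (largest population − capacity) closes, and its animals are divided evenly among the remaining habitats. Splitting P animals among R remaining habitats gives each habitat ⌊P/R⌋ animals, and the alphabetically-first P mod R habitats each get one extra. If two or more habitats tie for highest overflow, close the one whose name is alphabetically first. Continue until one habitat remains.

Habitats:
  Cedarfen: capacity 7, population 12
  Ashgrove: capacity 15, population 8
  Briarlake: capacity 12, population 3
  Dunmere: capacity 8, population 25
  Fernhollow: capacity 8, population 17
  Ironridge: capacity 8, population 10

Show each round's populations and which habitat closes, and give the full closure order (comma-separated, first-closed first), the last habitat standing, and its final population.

Closure order: Dunmere, Fernhollow, Cedarfen, Ironridge, Ashgrove
Last habitat: Briarlake with 75 animals

Round 1: Ashgrove=8 Briarlake=3 Cedarfen=12 Dunmere=25 Fernhollow=17 Ironridge=10 → close Dunmere (overflow 17)
  25÷5 = 5 each, +1 to first 0
Round 2: Ashgrove=13 Briarlake=8 Cedarfen=17 Fernhollow=22 Ironridge=15 → close Fernhollow (overflow 14)
  22÷4 = 5 each, +1 to first 2
Round 3: Ashgrove=19 Briarlake=14 Cedarfen=22 Ironridge=20 → close Cedarfen (overflow 15)
  22÷3 = 7 each, +1 to first 1
Round 4: Ashgrove=27 Briarlake=21 Ironridge=27 → close Ironridge (overflow 19)
  27÷2 = 13 each, +1 to first 1
Round 5: Ashgrove=41 Briarlake=34 → close Ashgrove (overflow 26)
  41÷1 = 41 each, +1 to first 0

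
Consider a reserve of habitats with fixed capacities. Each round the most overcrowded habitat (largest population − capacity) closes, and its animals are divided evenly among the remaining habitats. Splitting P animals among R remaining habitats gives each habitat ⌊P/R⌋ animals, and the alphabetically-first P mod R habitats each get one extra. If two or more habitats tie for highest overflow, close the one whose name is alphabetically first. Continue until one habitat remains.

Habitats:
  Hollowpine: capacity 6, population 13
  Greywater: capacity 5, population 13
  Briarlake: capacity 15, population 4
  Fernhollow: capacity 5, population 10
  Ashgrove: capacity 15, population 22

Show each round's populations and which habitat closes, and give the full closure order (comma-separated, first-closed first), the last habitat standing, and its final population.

Closure order: Greywater, Ashgrove, Hollowpine, Fernhollow
Last habitat: Briarlake with 62 animals

Round 1: Ashgrove=22 Briarlake=4 Fernhollow=10 Greywater=13 Hollowpine=13 → close Greywater (overflow 8)
  13÷4 = 3 each, +1 to first 1
Round 2: Ashgrove=26 Briarlake=7 Fernhollow=13 Hollowpine=16 → close Ashgrove (overflow 11)
  26÷3 = 8 each, +1 to first 2
Round 3: Briarlake=16 Fernhollow=22 Hollowpine=24 → close Hollowpine (overflow 18)
  24÷2 = 12 each, +1 to first 0
Round 4: Briarlake=28 Fernhollow=34 → close Fernhollow (overflow 29)
  34÷1 = 34 each, +1 to first 0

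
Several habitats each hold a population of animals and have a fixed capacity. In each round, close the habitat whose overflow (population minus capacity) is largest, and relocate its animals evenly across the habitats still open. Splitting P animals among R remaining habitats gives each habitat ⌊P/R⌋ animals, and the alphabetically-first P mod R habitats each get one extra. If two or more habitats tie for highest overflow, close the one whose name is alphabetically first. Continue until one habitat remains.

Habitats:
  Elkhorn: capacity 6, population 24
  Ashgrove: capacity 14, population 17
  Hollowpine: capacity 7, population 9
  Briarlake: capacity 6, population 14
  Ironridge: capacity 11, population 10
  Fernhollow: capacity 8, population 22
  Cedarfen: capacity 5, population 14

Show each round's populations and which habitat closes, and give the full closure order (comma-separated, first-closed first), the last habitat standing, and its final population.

Round 1: Ashgrove=17 Briarlake=14 Cedarfen=14 Elkhorn=24 Fernhollow=22 Hollowpine=9 Ironridge=10 → close Elkhorn (overflow 18)
  24÷6 = 4 each, +1 to first 0
Round 2: Ashgrove=21 Briarlake=18 Cedarfen=18 Fernhollow=26 Hollowpine=13 Ironridge=14 → close Fernhollow (overflow 18)
  26÷5 = 5 each, +1 to first 1
Round 3: Ashgrove=27 Briarlake=23 Cedarfen=23 Hollowpine=18 Ironridge=19 → close Cedarfen (overflow 18)
  23÷4 = 5 each, +1 to first 3
Round 4: Ashgrove=33 Briarlake=29 Hollowpine=24 Ironridge=24 → close Briarlake (overflow 23)
  29÷3 = 9 each, +1 to first 2
Round 5: Ashgrove=43 Hollowpine=34 Ironridge=33 → close Ashgrove (overflow 29)
  43÷2 = 21 each, +1 to first 1
Round 6: Hollowpine=56 Ironridge=54 → close Hollowpine (overflow 49)
  56÷1 = 56 each, +1 to first 0

Closure order: Elkhorn, Fernhollow, Cedarfen, Briarlake, Ashgrove, Hollowpine
Last habitat: Ironridge with 110 animals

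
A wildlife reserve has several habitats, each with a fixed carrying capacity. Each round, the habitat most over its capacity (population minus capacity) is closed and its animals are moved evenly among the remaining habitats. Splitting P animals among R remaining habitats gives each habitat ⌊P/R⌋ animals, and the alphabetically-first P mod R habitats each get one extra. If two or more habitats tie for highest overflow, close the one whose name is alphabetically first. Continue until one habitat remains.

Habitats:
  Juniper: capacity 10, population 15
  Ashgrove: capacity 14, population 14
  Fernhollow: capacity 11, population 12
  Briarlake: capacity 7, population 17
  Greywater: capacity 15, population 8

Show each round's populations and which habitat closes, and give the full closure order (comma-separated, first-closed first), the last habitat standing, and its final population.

Round 1: Ashgrove=14 Briarlake=17 Fernhollow=12 Greywater=8 Juniper=15 → close Briarlake (overflow 10)
  17÷4 = 4 each, +1 to first 1
Round 2: Ashgrove=19 Fernhollow=16 Greywater=12 Juniper=19 → close Juniper (overflow 9)
  19÷3 = 6 each, +1 to first 1
Round 3: Ashgrove=26 Fernhollow=22 Greywater=18 → close Ashgrove (overflow 12)
  26÷2 = 13 each, +1 to first 0
Round 4: Fernhollow=35 Greywater=31 → close Fernhollow (overflow 24)
  35÷1 = 35 each, +1 to first 0

Closure order: Briarlake, Juniper, Ashgrove, Fernhollow
Last habitat: Greywater with 66 animals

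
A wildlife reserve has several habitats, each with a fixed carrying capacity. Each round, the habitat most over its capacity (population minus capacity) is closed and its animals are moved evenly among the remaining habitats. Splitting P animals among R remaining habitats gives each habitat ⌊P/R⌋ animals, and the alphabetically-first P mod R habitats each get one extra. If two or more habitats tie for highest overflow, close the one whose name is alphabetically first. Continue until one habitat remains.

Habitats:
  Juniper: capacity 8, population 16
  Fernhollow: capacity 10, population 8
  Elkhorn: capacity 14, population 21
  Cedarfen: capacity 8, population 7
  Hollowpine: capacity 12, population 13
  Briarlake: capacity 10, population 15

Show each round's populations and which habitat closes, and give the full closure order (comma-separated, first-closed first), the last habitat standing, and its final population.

Closure order: Juniper, Elkhorn, Briarlake, Hollowpine, Cedarfen
Last habitat: Fernhollow with 80 animals

Round 1: Briarlake=15 Cedarfen=7 Elkhorn=21 Fernhollow=8 Hollowpine=13 Juniper=16 → close Juniper (overflow 8)
  16÷5 = 3 each, +1 to first 1
Round 2: Briarlake=19 Cedarfen=10 Elkhorn=24 Fernhollow=11 Hollowpine=16 → close Elkhorn (overflow 10)
  24÷4 = 6 each, +1 to first 0
Round 3: Briarlake=25 Cedarfen=16 Fernhollow=17 Hollowpine=22 → close Briarlake (overflow 15)
  25÷3 = 8 each, +1 to first 1
Round 4: Cedarfen=25 Fernhollow=25 Hollowpine=30 → close Hollowpine (overflow 18)
  30÷2 = 15 each, +1 to first 0
Round 5: Cedarfen=40 Fernhollow=40 → close Cedarfen (overflow 32)
  40÷1 = 40 each, +1 to first 0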